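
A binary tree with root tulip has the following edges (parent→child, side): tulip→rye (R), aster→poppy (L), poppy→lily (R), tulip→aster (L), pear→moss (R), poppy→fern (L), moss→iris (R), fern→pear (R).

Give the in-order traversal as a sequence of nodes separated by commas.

fern, pear, moss, iris, poppy, lily, aster, tulip, rye

In-order visits the left subtree, then the node, then the right subtree.
At tulip: go left to aster.
  At aster: go left to poppy.
    At poppy: go left to fern.
      At fern: no left child.
      Visit fern.
      At fern: go right to pear.
        At pear: no left child.
        Visit pear.
        At pear: go right to moss.
          At moss: no left child.
          Visit moss.
          At moss: go right to iris.
            iris is a leaf — visit iris.
    Visit poppy.
    At poppy: go right to lily.
      lily is a leaf — visit lily.
  Visit aster.
  At aster: no right child.
Visit tulip.
At tulip: go right to rye.
  rye is a leaf — visit rye.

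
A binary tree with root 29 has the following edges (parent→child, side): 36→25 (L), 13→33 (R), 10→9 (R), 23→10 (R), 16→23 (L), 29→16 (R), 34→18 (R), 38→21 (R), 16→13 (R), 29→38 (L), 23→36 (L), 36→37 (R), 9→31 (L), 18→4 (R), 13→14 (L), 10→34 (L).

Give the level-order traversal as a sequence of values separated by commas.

Level-order visits nodes level by level from the root, left to right within each level.
Level 0: 29
Level 1: 38, 16
Level 2: 21, 23, 13
Level 3: 36, 10, 14, 33
Level 4: 25, 37, 34, 9
Level 5: 18, 31
Level 6: 4

29, 38, 16, 21, 23, 13, 36, 10, 14, 33, 25, 37, 34, 9, 18, 31, 4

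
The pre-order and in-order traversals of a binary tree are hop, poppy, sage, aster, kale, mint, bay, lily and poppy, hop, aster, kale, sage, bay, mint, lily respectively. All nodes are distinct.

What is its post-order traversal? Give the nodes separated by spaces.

The first element of pre-order is the root; it splits in-order into left and right subtrees.
Root hop: left subtree has 1 node {poppy}, right has 6 {aster, kale, sage, bay, mint, lily}.
  Root sage: left subtree has 2 nodes {aster, kale}, right has 3 {bay, mint, lily}.
    Root aster: left subtree has 0 nodes { }, right has 1 {kale}.
    Root mint: left subtree has 1 node {bay}, right has 1 {lily}.

poppy kale aster bay lily mint sage hop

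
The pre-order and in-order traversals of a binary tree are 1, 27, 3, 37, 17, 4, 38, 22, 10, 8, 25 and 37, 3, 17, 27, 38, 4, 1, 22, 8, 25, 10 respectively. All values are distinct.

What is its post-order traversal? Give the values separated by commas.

37, 17, 3, 38, 4, 27, 25, 8, 10, 22, 1

The first element of pre-order is the root; it splits in-order into left and right subtrees.
Root 1: left subtree has 6 nodes {37, 3, 17, 27, 38, 4}, right has 4 {22, 8, 25, 10}.
  Root 27: left subtree has 3 nodes {37, 3, 17}, right has 2 {38, 4}.
    Root 3: left subtree has 1 node {37}, right has 1 {17}.
    Root 4: left subtree has 1 node {38}, right has 0 { }.
  Root 22: left subtree has 0 nodes { }, right has 3 {8, 25, 10}.
    Root 10: left subtree has 2 nodes {8, 25}, right has 0 { }.
      Root 8: left subtree has 0 nodes { }, right has 1 {25}.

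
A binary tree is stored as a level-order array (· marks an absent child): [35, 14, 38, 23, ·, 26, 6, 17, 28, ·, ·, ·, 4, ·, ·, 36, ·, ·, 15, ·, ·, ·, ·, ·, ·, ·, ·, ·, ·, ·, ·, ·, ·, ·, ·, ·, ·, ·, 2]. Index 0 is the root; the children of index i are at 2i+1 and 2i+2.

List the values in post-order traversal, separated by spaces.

36 17 2 15 28 23 14 4 26 6 38 35

Post-order visits the left subtree, then the right subtree, then the node.
At 35: go left to 14.
  At 14: go left to 23.
    At 23: go left to 17.
      At 17: go left to 36.
        36 is a leaf — visit 36.
      At 17: no right child.
      Visit 17.
    At 23: go right to 28.
      At 28: no left child.
      At 28: go right to 15.
        At 15: no left child.
        At 15: go right to 2.
          2 is a leaf — visit 2.
        Visit 15.
      Visit 28.
    Visit 23.
  At 14: no right child.
  Visit 14.
At 35: go right to 38.
  At 38: go left to 26.
    At 26: no left child.
    At 26: go right to 4.
      4 is a leaf — visit 4.
    Visit 26.
  At 38: go right to 6.
    6 is a leaf — visit 6.
  Visit 38.
Visit 35.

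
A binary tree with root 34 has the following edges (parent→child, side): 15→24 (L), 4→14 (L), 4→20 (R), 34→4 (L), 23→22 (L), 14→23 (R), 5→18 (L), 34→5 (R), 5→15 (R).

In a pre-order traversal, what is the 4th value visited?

Pre-order visits the node, then its left subtree, then its right subtree.
Visit 34.
At 34: go left to 4.
  Visit 4.
  At 4: go left to 14.
    Visit 14.
    At 14: no left child.
    At 14: go right to 23.
      Visit 23.
      At 23: go left to 22.
        22 is a leaf — visit 22.
      At 23: no right child.
  At 4: go right to 20.
    20 is a leaf — visit 20.
At 34: go right to 5.
  Visit 5.
  At 5: go left to 18.
    18 is a leaf — visit 18.
  At 5: go right to 15.
    Visit 15.
    At 15: go left to 24.
      24 is a leaf — visit 24.
    At 15: no right child.
Full pre-order sequence: 34, 4, 14, 23, 22, 20, 5, 18, 15, 24.

23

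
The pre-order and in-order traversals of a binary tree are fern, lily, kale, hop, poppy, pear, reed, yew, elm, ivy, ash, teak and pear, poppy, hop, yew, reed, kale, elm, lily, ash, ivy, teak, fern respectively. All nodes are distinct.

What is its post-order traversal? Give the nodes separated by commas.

pear, poppy, yew, reed, hop, elm, kale, ash, teak, ivy, lily, fern

The first element of pre-order is the root; it splits in-order into left and right subtrees.
Root fern: left subtree has 11 nodes {pear, poppy, hop, yew, reed, kale, elm, lily, ash, ivy, teak}, right has 0 { }.
  Root lily: left subtree has 7 nodes {pear, poppy, hop, yew, reed, kale, elm}, right has 3 {ash, ivy, teak}.
    Root kale: left subtree has 5 nodes {pear, poppy, hop, yew, reed}, right has 1 {elm}.
      Root hop: left subtree has 2 nodes {pear, poppy}, right has 2 {yew, reed}.
        Root poppy: left subtree has 1 node {pear}, right has 0 { }.
        Root reed: left subtree has 1 node {yew}, right has 0 { }.
    Root ivy: left subtree has 1 node {ash}, right has 1 {teak}.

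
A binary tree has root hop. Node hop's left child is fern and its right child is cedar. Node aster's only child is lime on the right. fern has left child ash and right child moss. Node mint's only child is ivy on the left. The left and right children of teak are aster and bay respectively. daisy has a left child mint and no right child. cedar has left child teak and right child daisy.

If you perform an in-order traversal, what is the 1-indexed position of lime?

In-order visits the left subtree, then the node, then the right subtree.
At hop: go left to fern.
  At fern: go left to ash.
    ash is a leaf — visit ash.
  Visit fern.
  At fern: go right to moss.
    moss is a leaf — visit moss.
Visit hop.
At hop: go right to cedar.
  At cedar: go left to teak.
    At teak: go left to aster.
      At aster: no left child.
      Visit aster.
      At aster: go right to lime.
        lime is a leaf — visit lime.
    Visit teak.
    At teak: go right to bay.
      bay is a leaf — visit bay.
  Visit cedar.
  At cedar: go right to daisy.
    At daisy: go left to mint.
      At mint: go left to ivy.
        ivy is a leaf — visit ivy.
      Visit mint.
      At mint: no right child.
    Visit daisy.
    At daisy: no right child.
Full in-order sequence: ash, fern, moss, hop, aster, lime, teak, bay, cedar, ivy, mint, daisy.

6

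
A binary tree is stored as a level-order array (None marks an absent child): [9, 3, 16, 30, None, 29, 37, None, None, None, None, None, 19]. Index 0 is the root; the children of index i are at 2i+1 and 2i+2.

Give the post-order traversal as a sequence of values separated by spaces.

30 3 19 29 37 16 9

Post-order visits the left subtree, then the right subtree, then the node.
At 9: go left to 3.
  At 3: go left to 30.
    30 is a leaf — visit 30.
  At 3: no right child.
  Visit 3.
At 9: go right to 16.
  At 16: go left to 29.
    At 29: no left child.
    At 29: go right to 19.
      19 is a leaf — visit 19.
    Visit 29.
  At 16: go right to 37.
    37 is a leaf — visit 37.
  Visit 16.
Visit 9.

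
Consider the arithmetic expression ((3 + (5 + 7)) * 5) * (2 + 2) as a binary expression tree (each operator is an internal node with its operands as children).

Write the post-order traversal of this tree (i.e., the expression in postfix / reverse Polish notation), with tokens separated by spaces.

Post-order on an expression tree gives postfix notation: for each operator, emit left operand, right operand, then the operator.

3 5 7 + + 5 * 2 2 + *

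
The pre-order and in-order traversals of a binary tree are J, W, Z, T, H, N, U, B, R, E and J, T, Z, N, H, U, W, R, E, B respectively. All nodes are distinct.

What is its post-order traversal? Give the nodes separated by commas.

T, N, U, H, Z, E, R, B, W, J

The first element of pre-order is the root; it splits in-order into left and right subtrees.
Root J: left subtree has 0 nodes { }, right has 9 {T, Z, N, H, U, W, R, E, B}.
  Root W: left subtree has 5 nodes {T, Z, N, H, U}, right has 3 {R, E, B}.
    Root Z: left subtree has 1 node {T}, right has 3 {N, H, U}.
      Root H: left subtree has 1 node {N}, right has 1 {U}.
    Root B: left subtree has 2 nodes {R, E}, right has 0 { }.
      Root R: left subtree has 0 nodes { }, right has 1 {E}.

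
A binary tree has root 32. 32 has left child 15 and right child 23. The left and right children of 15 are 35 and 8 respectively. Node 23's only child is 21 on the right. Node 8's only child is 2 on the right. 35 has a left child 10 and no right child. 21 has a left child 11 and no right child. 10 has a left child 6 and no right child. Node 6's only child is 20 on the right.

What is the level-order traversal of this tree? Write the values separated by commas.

32, 15, 23, 35, 8, 21, 10, 2, 11, 6, 20

Level-order visits nodes level by level from the root, left to right within each level.
Level 0: 32
Level 1: 15, 23
Level 2: 35, 8, 21
Level 3: 10, 2, 11
Level 4: 6
Level 5: 20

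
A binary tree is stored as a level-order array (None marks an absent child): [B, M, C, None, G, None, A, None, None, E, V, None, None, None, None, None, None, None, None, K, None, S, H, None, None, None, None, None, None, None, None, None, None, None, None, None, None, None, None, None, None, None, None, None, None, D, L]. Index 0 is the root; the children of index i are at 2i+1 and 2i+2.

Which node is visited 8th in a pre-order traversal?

H

Pre-order visits the node, then its left subtree, then its right subtree.
Visit B.
At B: go left to M.
  Visit M.
  At M: no left child.
  At M: go right to G.
    Visit G.
    At G: go left to E.
      Visit E.
      At E: go left to K.
        K is a leaf — visit K.
      At E: no right child.
    At G: go right to V.
      Visit V.
      At V: go left to S.
        S is a leaf — visit S.
      At V: go right to H.
        Visit H.
        At H: go left to D.
          D is a leaf — visit D.
        At H: go right to L.
          L is a leaf — visit L.
At B: go right to C.
  Visit C.
  At C: no left child.
  At C: go right to A.
    A is a leaf — visit A.
Full pre-order sequence: B, M, G, E, K, V, S, H, D, L, C, A.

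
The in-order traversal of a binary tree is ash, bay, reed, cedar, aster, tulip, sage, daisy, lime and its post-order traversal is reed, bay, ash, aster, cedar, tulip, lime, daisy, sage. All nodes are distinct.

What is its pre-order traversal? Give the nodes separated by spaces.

The last element of post-order is the root; it splits in-order into left and right subtrees.
Root sage: left subtree has 6 nodes {ash, bay, reed, cedar, aster, tulip}, right has 2 {daisy, lime}.
  Root tulip: left subtree has 5 nodes {ash, bay, reed, cedar, aster}, right has 0 { }.
    Root cedar: left subtree has 3 nodes {ash, bay, reed}, right has 1 {aster}.
      Root ash: left subtree has 0 nodes { }, right has 2 {bay, reed}.
        Root bay: left subtree has 0 nodes { }, right has 1 {reed}.
  Root daisy: left subtree has 0 nodes { }, right has 1 {lime}.

sage tulip cedar ash bay reed aster daisy lime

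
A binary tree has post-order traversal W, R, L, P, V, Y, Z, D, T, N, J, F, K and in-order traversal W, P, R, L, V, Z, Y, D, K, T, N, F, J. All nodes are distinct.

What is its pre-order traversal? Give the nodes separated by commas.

K, D, Z, V, P, W, L, R, Y, F, N, T, J

The last element of post-order is the root; it splits in-order into left and right subtrees.
Root K: left subtree has 8 nodes {W, P, R, L, V, Z, Y, D}, right has 4 {T, N, F, J}.
  Root D: left subtree has 7 nodes {W, P, R, L, V, Z, Y}, right has 0 { }.
    Root Z: left subtree has 5 nodes {W, P, R, L, V}, right has 1 {Y}.
      Root V: left subtree has 4 nodes {W, P, R, L}, right has 0 { }.
        Root P: left subtree has 1 node {W}, right has 2 {R, L}.
          Root L: left subtree has 1 node {R}, right has 0 { }.
  Root F: left subtree has 2 nodes {T, N}, right has 1 {J}.
    Root N: left subtree has 1 node {T}, right has 0 { }.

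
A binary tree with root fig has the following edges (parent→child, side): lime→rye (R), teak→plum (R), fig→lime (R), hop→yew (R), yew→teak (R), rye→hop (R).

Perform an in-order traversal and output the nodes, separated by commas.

fig, lime, rye, hop, yew, teak, plum

In-order visits the left subtree, then the node, then the right subtree.
At fig: no left child.
Visit fig.
At fig: go right to lime.
  At lime: no left child.
  Visit lime.
  At lime: go right to rye.
    At rye: no left child.
    Visit rye.
    At rye: go right to hop.
      At hop: no left child.
      Visit hop.
      At hop: go right to yew.
        At yew: no left child.
        Visit yew.
        At yew: go right to teak.
          At teak: no left child.
          Visit teak.
          At teak: go right to plum.
            plum is a leaf — visit plum.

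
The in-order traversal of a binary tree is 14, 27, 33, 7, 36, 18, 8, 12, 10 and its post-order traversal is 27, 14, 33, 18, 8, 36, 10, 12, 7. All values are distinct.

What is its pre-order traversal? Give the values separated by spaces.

The last element of post-order is the root; it splits in-order into left and right subtrees.
Root 7: left subtree has 3 nodes {14, 27, 33}, right has 5 {36, 18, 8, 12, 10}.
  Root 33: left subtree has 2 nodes {14, 27}, right has 0 { }.
    Root 14: left subtree has 0 nodes { }, right has 1 {27}.
  Root 12: left subtree has 3 nodes {36, 18, 8}, right has 1 {10}.
    Root 36: left subtree has 0 nodes { }, right has 2 {18, 8}.
      Root 8: left subtree has 1 node {18}, right has 0 { }.

7 33 14 27 12 36 8 18 10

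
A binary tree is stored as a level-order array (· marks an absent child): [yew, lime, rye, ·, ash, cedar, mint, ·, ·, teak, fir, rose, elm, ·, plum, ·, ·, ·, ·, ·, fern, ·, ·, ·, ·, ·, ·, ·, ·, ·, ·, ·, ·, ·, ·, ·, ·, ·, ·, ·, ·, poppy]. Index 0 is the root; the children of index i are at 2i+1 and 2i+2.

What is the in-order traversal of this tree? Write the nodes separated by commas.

lime, teak, poppy, fern, ash, fir, yew, rose, cedar, elm, rye, mint, plum

In-order visits the left subtree, then the node, then the right subtree.
At yew: go left to lime.
  At lime: no left child.
  Visit lime.
  At lime: go right to ash.
    At ash: go left to teak.
      At teak: no left child.
      Visit teak.
      At teak: go right to fern.
        At fern: go left to poppy.
          poppy is a leaf — visit poppy.
        Visit fern.
        At fern: no right child.
    Visit ash.
    At ash: go right to fir.
      fir is a leaf — visit fir.
Visit yew.
At yew: go right to rye.
  At rye: go left to cedar.
    At cedar: go left to rose.
      rose is a leaf — visit rose.
    Visit cedar.
    At cedar: go right to elm.
      elm is a leaf — visit elm.
  Visit rye.
  At rye: go right to mint.
    At mint: no left child.
    Visit mint.
    At mint: go right to plum.
      plum is a leaf — visit plum.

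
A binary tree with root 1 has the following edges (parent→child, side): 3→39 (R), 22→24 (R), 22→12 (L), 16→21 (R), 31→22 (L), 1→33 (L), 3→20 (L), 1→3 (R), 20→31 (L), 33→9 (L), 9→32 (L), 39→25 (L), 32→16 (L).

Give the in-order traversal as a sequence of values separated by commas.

In-order visits the left subtree, then the node, then the right subtree.
At 1: go left to 33.
  At 33: go left to 9.
    At 9: go left to 32.
      At 32: go left to 16.
        At 16: no left child.
        Visit 16.
        At 16: go right to 21.
          21 is a leaf — visit 21.
      Visit 32.
      At 32: no right child.
    Visit 9.
    At 9: no right child.
  Visit 33.
  At 33: no right child.
Visit 1.
At 1: go right to 3.
  At 3: go left to 20.
    At 20: go left to 31.
      At 31: go left to 22.
        At 22: go left to 12.
          12 is a leaf — visit 12.
        Visit 22.
        At 22: go right to 24.
          24 is a leaf — visit 24.
      Visit 31.
      At 31: no right child.
    Visit 20.
    At 20: no right child.
  Visit 3.
  At 3: go right to 39.
    At 39: go left to 25.
      25 is a leaf — visit 25.
    Visit 39.
    At 39: no right child.

16, 21, 32, 9, 33, 1, 12, 22, 24, 31, 20, 3, 25, 39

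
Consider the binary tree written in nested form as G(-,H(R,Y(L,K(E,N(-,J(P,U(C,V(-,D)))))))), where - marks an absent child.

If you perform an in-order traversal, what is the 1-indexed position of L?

4

In-order visits the left subtree, then the node, then the right subtree.
At G: no left child.
Visit G.
At G: go right to H.
  At H: go left to R.
    R is a leaf — visit R.
  Visit H.
  At H: go right to Y.
    At Y: go left to L.
      L is a leaf — visit L.
    Visit Y.
    At Y: go right to K.
      At K: go left to E.
        E is a leaf — visit E.
      Visit K.
      At K: go right to N.
        At N: no left child.
        Visit N.
        At N: go right to J.
          At J: go left to P.
            P is a leaf — visit P.
          Visit J.
          At J: go right to U.
            At U: go left to C.
              C is a leaf — visit C.
            Visit U.
            At U: go right to V.
              At V: no left child.
              Visit V.
              At V: go right to D.
                D is a leaf — visit D.
Full in-order sequence: G, R, H, L, Y, E, K, N, P, J, C, U, V, D.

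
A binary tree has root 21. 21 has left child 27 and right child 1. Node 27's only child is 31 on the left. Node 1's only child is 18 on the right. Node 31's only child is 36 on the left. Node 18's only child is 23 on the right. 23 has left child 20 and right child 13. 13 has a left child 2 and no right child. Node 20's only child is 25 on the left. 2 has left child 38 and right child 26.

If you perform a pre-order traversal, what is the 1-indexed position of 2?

11

Pre-order visits the node, then its left subtree, then its right subtree.
Visit 21.
At 21: go left to 27.
  Visit 27.
  At 27: go left to 31.
    Visit 31.
    At 31: go left to 36.
      36 is a leaf — visit 36.
    At 31: no right child.
  At 27: no right child.
At 21: go right to 1.
  Visit 1.
  At 1: no left child.
  At 1: go right to 18.
    Visit 18.
    At 18: no left child.
    At 18: go right to 23.
      Visit 23.
      At 23: go left to 20.
        Visit 20.
        At 20: go left to 25.
          25 is a leaf — visit 25.
        At 20: no right child.
      At 23: go right to 13.
        Visit 13.
        At 13: go left to 2.
          Visit 2.
          At 2: go left to 38.
            38 is a leaf — visit 38.
          At 2: go right to 26.
            26 is a leaf — visit 26.
        At 13: no right child.
Full pre-order sequence: 21, 27, 31, 36, 1, 18, 23, 20, 25, 13, 2, 38, 26.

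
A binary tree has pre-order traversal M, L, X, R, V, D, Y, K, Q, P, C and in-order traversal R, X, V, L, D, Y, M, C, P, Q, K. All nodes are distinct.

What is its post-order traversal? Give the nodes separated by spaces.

The first element of pre-order is the root; it splits in-order into left and right subtrees.
Root M: left subtree has 6 nodes {R, X, V, L, D, Y}, right has 4 {C, P, Q, K}.
  Root L: left subtree has 3 nodes {R, X, V}, right has 2 {D, Y}.
    Root X: left subtree has 1 node {R}, right has 1 {V}.
    Root D: left subtree has 0 nodes { }, right has 1 {Y}.
  Root K: left subtree has 3 nodes {C, P, Q}, right has 0 { }.
    Root Q: left subtree has 2 nodes {C, P}, right has 0 { }.
      Root P: left subtree has 1 node {C}, right has 0 { }.

R V X Y D L C P Q K M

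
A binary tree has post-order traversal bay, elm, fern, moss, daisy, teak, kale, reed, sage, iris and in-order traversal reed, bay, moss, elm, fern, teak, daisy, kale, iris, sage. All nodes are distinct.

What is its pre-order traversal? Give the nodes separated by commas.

The last element of post-order is the root; it splits in-order into left and right subtrees.
Root iris: left subtree has 8 nodes {reed, bay, moss, elm, fern, teak, daisy, kale}, right has 1 {sage}.
  Root reed: left subtree has 0 nodes { }, right has 7 {bay, moss, elm, fern, teak, daisy, kale}.
    Root kale: left subtree has 6 nodes {bay, moss, elm, fern, teak, daisy}, right has 0 { }.
      Root teak: left subtree has 4 nodes {bay, moss, elm, fern}, right has 1 {daisy}.
        Root moss: left subtree has 1 node {bay}, right has 2 {elm, fern}.
          Root fern: left subtree has 1 node {elm}, right has 0 { }.

iris, reed, kale, teak, moss, bay, fern, elm, daisy, sage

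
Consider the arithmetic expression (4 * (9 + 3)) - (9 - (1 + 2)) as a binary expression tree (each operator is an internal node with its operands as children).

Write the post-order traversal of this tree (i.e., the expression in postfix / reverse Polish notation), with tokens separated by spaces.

Post-order on an expression tree gives postfix notation: for each operator, emit left operand, right operand, then the operator.

4 9 3 + * 9 1 2 + - -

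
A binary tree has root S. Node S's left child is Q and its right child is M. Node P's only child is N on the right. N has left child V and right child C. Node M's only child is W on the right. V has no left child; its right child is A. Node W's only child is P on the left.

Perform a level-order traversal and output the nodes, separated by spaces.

S Q M W P N V C A

Level-order visits nodes level by level from the root, left to right within each level.
Level 0: S
Level 1: Q, M
Level 2: W
Level 3: P
Level 4: N
Level 5: V, C
Level 6: A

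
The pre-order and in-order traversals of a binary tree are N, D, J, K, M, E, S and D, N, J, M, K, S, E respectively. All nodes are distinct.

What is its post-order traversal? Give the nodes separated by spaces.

The first element of pre-order is the root; it splits in-order into left and right subtrees.
Root N: left subtree has 1 node {D}, right has 5 {J, M, K, S, E}.
  Root J: left subtree has 0 nodes { }, right has 4 {M, K, S, E}.
    Root K: left subtree has 1 node {M}, right has 2 {S, E}.
      Root E: left subtree has 1 node {S}, right has 0 { }.

D M S E K J N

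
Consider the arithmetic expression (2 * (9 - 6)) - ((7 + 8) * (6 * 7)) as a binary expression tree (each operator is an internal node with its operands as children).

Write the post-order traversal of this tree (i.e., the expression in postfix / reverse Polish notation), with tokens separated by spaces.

2 9 6 - * 7 8 + 6 7 * * -

Post-order on an expression tree gives postfix notation: for each operator, emit left operand, right operand, then the operator.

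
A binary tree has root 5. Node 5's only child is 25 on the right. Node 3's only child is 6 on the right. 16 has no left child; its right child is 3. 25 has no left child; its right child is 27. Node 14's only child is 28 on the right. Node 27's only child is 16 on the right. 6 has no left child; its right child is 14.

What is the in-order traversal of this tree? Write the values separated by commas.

5, 25, 27, 16, 3, 6, 14, 28

In-order visits the left subtree, then the node, then the right subtree.
At 5: no left child.
Visit 5.
At 5: go right to 25.
  At 25: no left child.
  Visit 25.
  At 25: go right to 27.
    At 27: no left child.
    Visit 27.
    At 27: go right to 16.
      At 16: no left child.
      Visit 16.
      At 16: go right to 3.
        At 3: no left child.
        Visit 3.
        At 3: go right to 6.
          At 6: no left child.
          Visit 6.
          At 6: go right to 14.
            At 14: no left child.
            Visit 14.
            At 14: go right to 28.
              28 is a leaf — visit 28.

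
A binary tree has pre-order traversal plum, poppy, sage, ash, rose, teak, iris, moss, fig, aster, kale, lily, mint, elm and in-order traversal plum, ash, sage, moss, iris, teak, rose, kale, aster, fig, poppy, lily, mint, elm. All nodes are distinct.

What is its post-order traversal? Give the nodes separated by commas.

The first element of pre-order is the root; it splits in-order into left and right subtrees.
Root plum: left subtree has 0 nodes { }, right has 13 {ash, sage, moss, iris, teak, rose, kale, aster, fig, poppy, lily, mint, elm}.
  Root poppy: left subtree has 9 nodes {ash, sage, moss, iris, teak, rose, kale, aster, fig}, right has 3 {lily, mint, elm}.
    Root sage: left subtree has 1 node {ash}, right has 7 {moss, iris, teak, rose, kale, aster, fig}.
      Root rose: left subtree has 3 nodes {moss, iris, teak}, right has 3 {kale, aster, fig}.
        Root teak: left subtree has 2 nodes {moss, iris}, right has 0 { }.
          Root iris: left subtree has 1 node {moss}, right has 0 { }.
        Root fig: left subtree has 2 nodes {kale, aster}, right has 0 { }.
          Root aster: left subtree has 1 node {kale}, right has 0 { }.
    Root lily: left subtree has 0 nodes { }, right has 2 {mint, elm}.
      Root mint: left subtree has 0 nodes { }, right has 1 {elm}.

ash, moss, iris, teak, kale, aster, fig, rose, sage, elm, mint, lily, poppy, plum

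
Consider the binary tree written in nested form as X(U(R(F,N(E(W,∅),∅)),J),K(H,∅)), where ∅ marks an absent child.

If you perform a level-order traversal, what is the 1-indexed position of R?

Level-order visits nodes level by level from the root, left to right within each level.
Level 0: X
Level 1: U, K
Level 2: R, J, H
Level 3: F, N
Level 4: E
Level 5: W
Full level-order sequence: X, U, K, R, J, H, F, N, E, W.

4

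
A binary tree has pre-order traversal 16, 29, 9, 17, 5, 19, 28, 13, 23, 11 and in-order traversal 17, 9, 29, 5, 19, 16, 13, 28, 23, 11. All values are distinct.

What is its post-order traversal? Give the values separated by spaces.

17 9 19 5 29 13 11 23 28 16

The first element of pre-order is the root; it splits in-order into left and right subtrees.
Root 16: left subtree has 5 nodes {17, 9, 29, 5, 19}, right has 4 {13, 28, 23, 11}.
  Root 29: left subtree has 2 nodes {17, 9}, right has 2 {5, 19}.
    Root 9: left subtree has 1 node {17}, right has 0 { }.
    Root 5: left subtree has 0 nodes { }, right has 1 {19}.
  Root 28: left subtree has 1 node {13}, right has 2 {23, 11}.
    Root 23: left subtree has 0 nodes { }, right has 1 {11}.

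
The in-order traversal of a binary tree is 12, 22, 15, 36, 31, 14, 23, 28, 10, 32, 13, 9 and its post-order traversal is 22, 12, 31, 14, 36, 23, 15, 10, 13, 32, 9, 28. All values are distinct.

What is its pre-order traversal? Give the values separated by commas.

28, 15, 12, 22, 23, 36, 14, 31, 9, 32, 10, 13

The last element of post-order is the root; it splits in-order into left and right subtrees.
Root 28: left subtree has 7 nodes {12, 22, 15, 36, 31, 14, 23}, right has 4 {10, 32, 13, 9}.
  Root 15: left subtree has 2 nodes {12, 22}, right has 4 {36, 31, 14, 23}.
    Root 12: left subtree has 0 nodes { }, right has 1 {22}.
    Root 23: left subtree has 3 nodes {36, 31, 14}, right has 0 { }.
      Root 36: left subtree has 0 nodes { }, right has 2 {31, 14}.
        Root 14: left subtree has 1 node {31}, right has 0 { }.
  Root 9: left subtree has 3 nodes {10, 32, 13}, right has 0 { }.
    Root 32: left subtree has 1 node {10}, right has 1 {13}.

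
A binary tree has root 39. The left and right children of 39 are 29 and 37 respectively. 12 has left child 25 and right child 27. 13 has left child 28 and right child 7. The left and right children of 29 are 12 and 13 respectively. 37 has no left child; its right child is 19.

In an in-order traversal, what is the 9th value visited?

37

In-order visits the left subtree, then the node, then the right subtree.
At 39: go left to 29.
  At 29: go left to 12.
    At 12: go left to 25.
      25 is a leaf — visit 25.
    Visit 12.
    At 12: go right to 27.
      27 is a leaf — visit 27.
  Visit 29.
  At 29: go right to 13.
    At 13: go left to 28.
      28 is a leaf — visit 28.
    Visit 13.
    At 13: go right to 7.
      7 is a leaf — visit 7.
Visit 39.
At 39: go right to 37.
  At 37: no left child.
  Visit 37.
  At 37: go right to 19.
    19 is a leaf — visit 19.
Full in-order sequence: 25, 12, 27, 29, 28, 13, 7, 39, 37, 19.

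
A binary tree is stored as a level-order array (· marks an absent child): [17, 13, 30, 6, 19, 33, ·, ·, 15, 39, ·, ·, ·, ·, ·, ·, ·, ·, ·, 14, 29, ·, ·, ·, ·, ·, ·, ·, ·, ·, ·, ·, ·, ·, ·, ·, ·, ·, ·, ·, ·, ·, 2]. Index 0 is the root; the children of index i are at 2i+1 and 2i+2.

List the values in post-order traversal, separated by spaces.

Post-order visits the left subtree, then the right subtree, then the node.
At 17: go left to 13.
  At 13: go left to 6.
    At 6: no left child.
    At 6: go right to 15.
      15 is a leaf — visit 15.
    Visit 6.
  At 13: go right to 19.
    At 19: go left to 39.
      At 39: go left to 14.
        14 is a leaf — visit 14.
      At 39: go right to 29.
        At 29: no left child.
        At 29: go right to 2.
          2 is a leaf — visit 2.
        Visit 29.
      Visit 39.
    At 19: no right child.
    Visit 19.
  Visit 13.
At 17: go right to 30.
  At 30: go left to 33.
    33 is a leaf — visit 33.
  At 30: no right child.
  Visit 30.
Visit 17.

15 6 14 2 29 39 19 13 33 30 17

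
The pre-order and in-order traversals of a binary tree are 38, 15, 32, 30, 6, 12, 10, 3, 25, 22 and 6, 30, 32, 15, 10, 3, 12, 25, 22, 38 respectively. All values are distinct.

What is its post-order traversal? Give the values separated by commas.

The first element of pre-order is the root; it splits in-order into left and right subtrees.
Root 38: left subtree has 9 nodes {6, 30, 32, 15, 10, 3, 12, 25, 22}, right has 0 { }.
  Root 15: left subtree has 3 nodes {6, 30, 32}, right has 5 {10, 3, 12, 25, 22}.
    Root 32: left subtree has 2 nodes {6, 30}, right has 0 { }.
      Root 30: left subtree has 1 node {6}, right has 0 { }.
    Root 12: left subtree has 2 nodes {10, 3}, right has 2 {25, 22}.
      Root 10: left subtree has 0 nodes { }, right has 1 {3}.
      Root 25: left subtree has 0 nodes { }, right has 1 {22}.

6, 30, 32, 3, 10, 22, 25, 12, 15, 38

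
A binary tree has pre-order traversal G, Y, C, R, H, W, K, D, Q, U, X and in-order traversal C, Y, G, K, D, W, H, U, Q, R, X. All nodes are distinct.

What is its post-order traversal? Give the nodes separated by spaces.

C Y D K W U Q H X R G

The first element of pre-order is the root; it splits in-order into left and right subtrees.
Root G: left subtree has 2 nodes {C, Y}, right has 8 {K, D, W, H, U, Q, R, X}.
  Root Y: left subtree has 1 node {C}, right has 0 { }.
  Root R: left subtree has 6 nodes {K, D, W, H, U, Q}, right has 1 {X}.
    Root H: left subtree has 3 nodes {K, D, W}, right has 2 {U, Q}.
      Root W: left subtree has 2 nodes {K, D}, right has 0 { }.
        Root K: left subtree has 0 nodes { }, right has 1 {D}.
      Root Q: left subtree has 1 node {U}, right has 0 { }.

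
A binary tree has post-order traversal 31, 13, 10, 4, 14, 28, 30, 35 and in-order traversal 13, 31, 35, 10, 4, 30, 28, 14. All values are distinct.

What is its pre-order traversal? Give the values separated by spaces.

The last element of post-order is the root; it splits in-order into left and right subtrees.
Root 35: left subtree has 2 nodes {13, 31}, right has 5 {10, 4, 30, 28, 14}.
  Root 13: left subtree has 0 nodes { }, right has 1 {31}.
  Root 30: left subtree has 2 nodes {10, 4}, right has 2 {28, 14}.
    Root 4: left subtree has 1 node {10}, right has 0 { }.
    Root 28: left subtree has 0 nodes { }, right has 1 {14}.

35 13 31 30 4 10 28 14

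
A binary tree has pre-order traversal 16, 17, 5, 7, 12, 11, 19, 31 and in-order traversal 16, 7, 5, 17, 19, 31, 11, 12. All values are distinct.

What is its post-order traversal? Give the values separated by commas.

7, 5, 31, 19, 11, 12, 17, 16

The first element of pre-order is the root; it splits in-order into left and right subtrees.
Root 16: left subtree has 0 nodes { }, right has 7 {7, 5, 17, 19, 31, 11, 12}.
  Root 17: left subtree has 2 nodes {7, 5}, right has 4 {19, 31, 11, 12}.
    Root 5: left subtree has 1 node {7}, right has 0 { }.
    Root 12: left subtree has 3 nodes {19, 31, 11}, right has 0 { }.
      Root 11: left subtree has 2 nodes {19, 31}, right has 0 { }.
        Root 19: left subtree has 0 nodes { }, right has 1 {31}.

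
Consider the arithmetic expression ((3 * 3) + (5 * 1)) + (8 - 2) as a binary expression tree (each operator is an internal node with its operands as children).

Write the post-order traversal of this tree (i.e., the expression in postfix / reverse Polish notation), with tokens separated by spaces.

3 3 * 5 1 * + 8 2 - +

Post-order on an expression tree gives postfix notation: for each operator, emit left operand, right operand, then the operator.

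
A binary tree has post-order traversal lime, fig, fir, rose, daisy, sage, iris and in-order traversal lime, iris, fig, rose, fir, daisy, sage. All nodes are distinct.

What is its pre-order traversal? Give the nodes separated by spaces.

iris lime sage daisy rose fig fir

The last element of post-order is the root; it splits in-order into left and right subtrees.
Root iris: left subtree has 1 node {lime}, right has 5 {fig, rose, fir, daisy, sage}.
  Root sage: left subtree has 4 nodes {fig, rose, fir, daisy}, right has 0 { }.
    Root daisy: left subtree has 3 nodes {fig, rose, fir}, right has 0 { }.
      Root rose: left subtree has 1 node {fig}, right has 1 {fir}.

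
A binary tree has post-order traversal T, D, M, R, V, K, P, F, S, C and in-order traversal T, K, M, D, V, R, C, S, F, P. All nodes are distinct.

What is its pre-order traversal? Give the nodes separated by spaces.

The last element of post-order is the root; it splits in-order into left and right subtrees.
Root C: left subtree has 6 nodes {T, K, M, D, V, R}, right has 3 {S, F, P}.
  Root K: left subtree has 1 node {T}, right has 4 {M, D, V, R}.
    Root V: left subtree has 2 nodes {M, D}, right has 1 {R}.
      Root M: left subtree has 0 nodes { }, right has 1 {D}.
  Root S: left subtree has 0 nodes { }, right has 2 {F, P}.
    Root F: left subtree has 0 nodes { }, right has 1 {P}.

C K T V M D R S F P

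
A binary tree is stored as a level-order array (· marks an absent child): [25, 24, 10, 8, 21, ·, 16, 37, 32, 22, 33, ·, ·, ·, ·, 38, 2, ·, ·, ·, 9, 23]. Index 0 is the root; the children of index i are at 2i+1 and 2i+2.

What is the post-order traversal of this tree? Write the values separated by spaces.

Post-order visits the left subtree, then the right subtree, then the node.
At 25: go left to 24.
  At 24: go left to 8.
    At 8: go left to 37.
      At 37: go left to 38.
        38 is a leaf — visit 38.
      At 37: go right to 2.
        2 is a leaf — visit 2.
      Visit 37.
    At 8: go right to 32.
      32 is a leaf — visit 32.
    Visit 8.
  At 24: go right to 21.
    At 21: go left to 22.
      At 22: no left child.
      At 22: go right to 9.
        9 is a leaf — visit 9.
      Visit 22.
    At 21: go right to 33.
      At 33: go left to 23.
        23 is a leaf — visit 23.
      At 33: no right child.
      Visit 33.
    Visit 21.
  Visit 24.
At 25: go right to 10.
  At 10: no left child.
  At 10: go right to 16.
    16 is a leaf — visit 16.
  Visit 10.
Visit 25.

38 2 37 32 8 9 22 23 33 21 24 16 10 25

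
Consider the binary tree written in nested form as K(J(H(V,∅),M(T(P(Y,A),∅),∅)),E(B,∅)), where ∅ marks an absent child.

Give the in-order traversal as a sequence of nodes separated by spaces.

V H J Y P A T M K B E

In-order visits the left subtree, then the node, then the right subtree.
At K: go left to J.
  At J: go left to H.
    At H: go left to V.
      V is a leaf — visit V.
    Visit H.
    At H: no right child.
  Visit J.
  At J: go right to M.
    At M: go left to T.
      At T: go left to P.
        At P: go left to Y.
          Y is a leaf — visit Y.
        Visit P.
        At P: go right to A.
          A is a leaf — visit A.
      Visit T.
      At T: no right child.
    Visit M.
    At M: no right child.
Visit K.
At K: go right to E.
  At E: go left to B.
    B is a leaf — visit B.
  Visit E.
  At E: no right child.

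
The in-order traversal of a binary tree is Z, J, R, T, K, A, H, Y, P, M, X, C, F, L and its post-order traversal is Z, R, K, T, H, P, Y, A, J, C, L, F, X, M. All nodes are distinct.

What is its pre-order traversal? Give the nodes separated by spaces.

The last element of post-order is the root; it splits in-order into left and right subtrees.
Root M: left subtree has 9 nodes {Z, J, R, T, K, A, H, Y, P}, right has 4 {X, C, F, L}.
  Root J: left subtree has 1 node {Z}, right has 7 {R, T, K, A, H, Y, P}.
    Root A: left subtree has 3 nodes {R, T, K}, right has 3 {H, Y, P}.
      Root T: left subtree has 1 node {R}, right has 1 {K}.
      Root Y: left subtree has 1 node {H}, right has 1 {P}.
  Root X: left subtree has 0 nodes { }, right has 3 {C, F, L}.
    Root F: left subtree has 1 node {C}, right has 1 {L}.

M J Z A T R K Y H P X F C L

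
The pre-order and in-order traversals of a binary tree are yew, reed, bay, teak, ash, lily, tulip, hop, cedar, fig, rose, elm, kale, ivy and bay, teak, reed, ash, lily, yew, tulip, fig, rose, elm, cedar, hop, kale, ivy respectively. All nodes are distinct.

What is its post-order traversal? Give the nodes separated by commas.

The first element of pre-order is the root; it splits in-order into left and right subtrees.
Root yew: left subtree has 5 nodes {bay, teak, reed, ash, lily}, right has 8 {tulip, fig, rose, elm, cedar, hop, kale, ivy}.
  Root reed: left subtree has 2 nodes {bay, teak}, right has 2 {ash, lily}.
    Root bay: left subtree has 0 nodes { }, right has 1 {teak}.
    Root ash: left subtree has 0 nodes { }, right has 1 {lily}.
  Root tulip: left subtree has 0 nodes { }, right has 7 {fig, rose, elm, cedar, hop, kale, ivy}.
    Root hop: left subtree has 4 nodes {fig, rose, elm, cedar}, right has 2 {kale, ivy}.
      Root cedar: left subtree has 3 nodes {fig, rose, elm}, right has 0 { }.
        Root fig: left subtree has 0 nodes { }, right has 2 {rose, elm}.
          Root rose: left subtree has 0 nodes { }, right has 1 {elm}.
      Root kale: left subtree has 0 nodes { }, right has 1 {ivy}.

teak, bay, lily, ash, reed, elm, rose, fig, cedar, ivy, kale, hop, tulip, yew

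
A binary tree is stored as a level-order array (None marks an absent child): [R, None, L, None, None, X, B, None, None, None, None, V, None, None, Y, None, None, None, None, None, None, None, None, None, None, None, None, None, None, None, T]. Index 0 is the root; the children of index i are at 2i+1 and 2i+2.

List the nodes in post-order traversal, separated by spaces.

V X T Y B L R

Post-order visits the left subtree, then the right subtree, then the node.
At R: no left child.
At R: go right to L.
  At L: go left to X.
    At X: go left to V.
      V is a leaf — visit V.
    At X: no right child.
    Visit X.
  At L: go right to B.
    At B: no left child.
    At B: go right to Y.
      At Y: no left child.
      At Y: go right to T.
        T is a leaf — visit T.
      Visit Y.
    Visit B.
  Visit L.
Visit R.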